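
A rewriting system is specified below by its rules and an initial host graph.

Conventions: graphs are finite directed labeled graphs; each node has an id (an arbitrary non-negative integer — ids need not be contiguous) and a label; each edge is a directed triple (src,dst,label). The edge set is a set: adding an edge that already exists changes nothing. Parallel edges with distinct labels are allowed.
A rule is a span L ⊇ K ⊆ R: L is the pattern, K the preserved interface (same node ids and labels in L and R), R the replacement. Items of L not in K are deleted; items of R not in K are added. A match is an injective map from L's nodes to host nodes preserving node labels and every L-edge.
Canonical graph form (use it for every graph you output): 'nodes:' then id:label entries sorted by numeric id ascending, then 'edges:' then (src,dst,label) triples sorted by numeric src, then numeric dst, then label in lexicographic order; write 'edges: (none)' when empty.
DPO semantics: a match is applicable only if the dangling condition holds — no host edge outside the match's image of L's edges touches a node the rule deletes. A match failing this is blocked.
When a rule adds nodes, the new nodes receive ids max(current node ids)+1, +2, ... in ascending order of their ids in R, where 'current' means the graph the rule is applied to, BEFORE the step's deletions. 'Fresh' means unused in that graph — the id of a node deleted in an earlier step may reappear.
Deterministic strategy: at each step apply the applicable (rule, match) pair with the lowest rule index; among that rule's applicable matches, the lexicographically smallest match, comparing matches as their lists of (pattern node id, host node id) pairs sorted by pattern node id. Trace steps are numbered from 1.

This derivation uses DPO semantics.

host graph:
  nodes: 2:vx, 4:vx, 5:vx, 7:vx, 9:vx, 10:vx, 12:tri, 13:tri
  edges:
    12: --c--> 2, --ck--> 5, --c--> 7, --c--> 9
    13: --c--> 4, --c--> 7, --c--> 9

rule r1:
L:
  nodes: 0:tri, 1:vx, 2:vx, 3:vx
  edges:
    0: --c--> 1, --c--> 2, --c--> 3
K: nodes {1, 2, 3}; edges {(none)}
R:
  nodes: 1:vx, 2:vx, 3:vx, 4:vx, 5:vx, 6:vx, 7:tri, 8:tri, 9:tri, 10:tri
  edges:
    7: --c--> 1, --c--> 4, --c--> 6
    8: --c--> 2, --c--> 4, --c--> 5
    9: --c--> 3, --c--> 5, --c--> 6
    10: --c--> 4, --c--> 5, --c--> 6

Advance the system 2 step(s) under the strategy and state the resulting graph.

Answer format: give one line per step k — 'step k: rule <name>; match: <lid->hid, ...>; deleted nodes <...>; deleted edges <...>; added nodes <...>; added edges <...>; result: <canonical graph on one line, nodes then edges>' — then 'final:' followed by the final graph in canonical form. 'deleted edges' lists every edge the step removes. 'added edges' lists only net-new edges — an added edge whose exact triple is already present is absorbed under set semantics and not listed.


step 1: rule r1; match: 0->13, 1->4, 2->7, 3->9; deleted nodes 13; deleted edges (13,4,c); (13,7,c); (13,9,c); added nodes 14, 15, 16, 17, 18, 19, 20; added edges (17,4,c); (17,14,c); (17,16,c); (18,7,c); (18,14,c); (18,15,c); (19,9,c); (19,15,c); (19,16,c); (20,14,c); (20,15,c); (20,16,c); result: nodes: 2:vx, 4:vx, 5:vx, 7:vx, 9:vx, 10:vx, 12:tri, 14:vx, 15:vx, 16:vx, 17:tri, 18:tri, 19:tri, 20:tri edges: (12,2,c); (12,5,ck); (12,7,c); (12,9,c); (17,4,c); (17,14,c); (17,16,c); (18,7,c); (18,14,c); (18,15,c); (19,9,c); (19,15,c); (19,16,c); (20,14,c); (20,15,c); (20,16,c)
step 2: rule r1; match: 0->17, 1->4, 2->14, 3->16; deleted nodes 17; deleted edges (17,4,c); (17,14,c); (17,16,c); added nodes 21, 22, 23, 24, 25, 26, 27; added edges (24,4,c); (24,21,c); (24,23,c); (25,14,c); (25,21,c); (25,22,c); (26,16,c); (26,22,c); (26,23,c); (27,21,c); (27,22,c); (27,23,c); result: nodes: 2:vx, 4:vx, 5:vx, 7:vx, 9:vx, 10:vx, 12:tri, 14:vx, 15:vx, 16:vx, 18:tri, 19:tri, 20:tri, 21:vx, 22:vx, 23:vx, 24:tri, 25:tri, 26:tri, 27:tri edges: (12,2,c); (12,5,ck); (12,7,c); (12,9,c); (18,7,c); (18,14,c); (18,15,c); (19,9,c); (19,15,c); (19,16,c); (20,14,c); (20,15,c); (20,16,c); (24,4,c); (24,21,c); (24,23,c); (25,14,c); (25,21,c); (25,22,c); (26,16,c); (26,22,c); (26,23,c); (27,21,c); (27,22,c); (27,23,c)
final:
nodes: 2:vx, 4:vx, 5:vx, 7:vx, 9:vx, 10:vx, 12:tri, 14:vx, 15:vx, 16:vx, 18:tri, 19:tri, 20:tri, 21:vx, 22:vx, 23:vx, 24:tri, 25:tri, 26:tri, 27:tri
edges: (12,2,c); (12,5,ck); (12,7,c); (12,9,c); (18,7,c); (18,14,c); (18,15,c); (19,9,c); (19,15,c); (19,16,c); (20,14,c); (20,15,c); (20,16,c); (24,4,c); (24,21,c); (24,23,c); (25,14,c); (25,21,c); (25,22,c); (26,16,c); (26,22,c); (26,23,c); (27,21,c); (27,22,c); (27,23,c)


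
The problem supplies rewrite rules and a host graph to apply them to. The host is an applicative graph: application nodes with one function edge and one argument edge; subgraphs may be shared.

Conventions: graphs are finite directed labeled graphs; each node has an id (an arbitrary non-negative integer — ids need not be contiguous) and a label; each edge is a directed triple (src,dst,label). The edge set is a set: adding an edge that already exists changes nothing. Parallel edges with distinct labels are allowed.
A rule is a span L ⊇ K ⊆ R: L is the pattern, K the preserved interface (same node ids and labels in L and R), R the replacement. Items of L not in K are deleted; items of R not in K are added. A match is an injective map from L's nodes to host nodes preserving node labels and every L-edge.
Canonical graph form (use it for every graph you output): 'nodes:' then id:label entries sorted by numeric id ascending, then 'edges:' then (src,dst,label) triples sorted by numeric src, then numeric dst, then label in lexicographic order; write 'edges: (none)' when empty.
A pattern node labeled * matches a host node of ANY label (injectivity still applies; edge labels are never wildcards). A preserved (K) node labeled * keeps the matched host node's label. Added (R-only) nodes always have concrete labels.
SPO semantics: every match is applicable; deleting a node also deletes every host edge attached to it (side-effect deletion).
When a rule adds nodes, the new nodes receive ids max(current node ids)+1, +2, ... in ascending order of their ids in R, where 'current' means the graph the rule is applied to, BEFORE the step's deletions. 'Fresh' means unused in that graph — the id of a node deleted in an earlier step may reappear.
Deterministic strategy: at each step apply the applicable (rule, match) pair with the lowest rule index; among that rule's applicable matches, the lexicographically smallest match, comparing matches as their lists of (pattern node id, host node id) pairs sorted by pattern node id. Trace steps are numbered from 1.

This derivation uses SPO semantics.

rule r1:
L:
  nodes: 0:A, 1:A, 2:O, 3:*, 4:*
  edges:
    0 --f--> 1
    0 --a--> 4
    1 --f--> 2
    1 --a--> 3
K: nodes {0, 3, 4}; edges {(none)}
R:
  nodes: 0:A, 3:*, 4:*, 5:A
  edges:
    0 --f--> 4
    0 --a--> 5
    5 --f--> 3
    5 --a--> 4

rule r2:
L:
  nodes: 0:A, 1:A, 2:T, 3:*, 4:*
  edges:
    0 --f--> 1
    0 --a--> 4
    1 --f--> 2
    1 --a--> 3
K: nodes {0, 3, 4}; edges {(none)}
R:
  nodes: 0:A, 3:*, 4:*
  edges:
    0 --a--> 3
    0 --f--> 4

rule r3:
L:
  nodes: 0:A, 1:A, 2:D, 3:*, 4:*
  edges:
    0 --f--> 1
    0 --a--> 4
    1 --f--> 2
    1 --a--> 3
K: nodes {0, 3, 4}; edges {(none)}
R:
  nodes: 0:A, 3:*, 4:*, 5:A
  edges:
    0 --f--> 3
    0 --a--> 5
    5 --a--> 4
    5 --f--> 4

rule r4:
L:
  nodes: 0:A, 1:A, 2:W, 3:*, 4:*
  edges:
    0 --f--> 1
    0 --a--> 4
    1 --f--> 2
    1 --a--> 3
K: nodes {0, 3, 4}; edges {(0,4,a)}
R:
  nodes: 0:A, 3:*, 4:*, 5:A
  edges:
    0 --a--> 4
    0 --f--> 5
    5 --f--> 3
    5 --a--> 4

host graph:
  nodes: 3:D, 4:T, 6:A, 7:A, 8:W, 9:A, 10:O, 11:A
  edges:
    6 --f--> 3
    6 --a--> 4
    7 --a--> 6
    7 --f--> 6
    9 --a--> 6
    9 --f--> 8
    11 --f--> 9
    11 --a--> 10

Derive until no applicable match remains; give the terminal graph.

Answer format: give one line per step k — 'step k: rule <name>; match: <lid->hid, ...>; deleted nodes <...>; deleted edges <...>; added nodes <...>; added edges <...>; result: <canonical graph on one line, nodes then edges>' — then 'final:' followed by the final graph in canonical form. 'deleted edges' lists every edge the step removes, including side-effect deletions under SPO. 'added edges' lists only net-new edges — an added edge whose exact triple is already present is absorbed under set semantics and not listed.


step 1: rule r4; match: 0->11, 1->9, 2->8, 3->6, 4->10; deleted nodes 8, 9; deleted edges (9,6,a); (9,8,f); (11,9,f); added nodes 12; added edges (11,12,f); (12,6,f); (12,10,a); result: nodes: 3:D, 4:T, 6:A, 7:A, 10:O, 11:A, 12:A edges: (6,3,f); (6,4,a); (7,6,a); (7,6,f); (11,10,a); (11,12,f); (12,6,f); (12,10,a)
step 2: rule r3; match: 0->12, 1->6, 2->3, 3->4, 4->10; deleted nodes 3, 6; deleted edges (6,3,f); (6,4,a); (7,6,a); (7,6,f); (12,6,f); (12,10,a); added nodes 13; added edges (12,4,f); (12,13,a); (13,10,a); (13,10,f); result: nodes: 4:T, 7:A, 10:O, 11:A, 12:A, 13:A edges: (11,10,a); (11,12,f); (12,4,f); (12,13,a); (13,10,a); (13,10,f)
step 3: rule r2; match: 0->11, 1->12, 2->4, 3->13, 4->10; deleted nodes 4, 12; deleted edges (11,10,a); (11,12,f); (12,4,f); (12,13,a); added nodes (none); added edges (11,10,f); (11,13,a); result: nodes: 7:A, 10:O, 11:A, 13:A edges: (11,10,f); (11,13,a); (13,10,a); (13,10,f)
final:
nodes: 7:A, 10:O, 11:A, 13:A
edges: (11,10,f); (11,13,a); (13,10,a); (13,10,f)


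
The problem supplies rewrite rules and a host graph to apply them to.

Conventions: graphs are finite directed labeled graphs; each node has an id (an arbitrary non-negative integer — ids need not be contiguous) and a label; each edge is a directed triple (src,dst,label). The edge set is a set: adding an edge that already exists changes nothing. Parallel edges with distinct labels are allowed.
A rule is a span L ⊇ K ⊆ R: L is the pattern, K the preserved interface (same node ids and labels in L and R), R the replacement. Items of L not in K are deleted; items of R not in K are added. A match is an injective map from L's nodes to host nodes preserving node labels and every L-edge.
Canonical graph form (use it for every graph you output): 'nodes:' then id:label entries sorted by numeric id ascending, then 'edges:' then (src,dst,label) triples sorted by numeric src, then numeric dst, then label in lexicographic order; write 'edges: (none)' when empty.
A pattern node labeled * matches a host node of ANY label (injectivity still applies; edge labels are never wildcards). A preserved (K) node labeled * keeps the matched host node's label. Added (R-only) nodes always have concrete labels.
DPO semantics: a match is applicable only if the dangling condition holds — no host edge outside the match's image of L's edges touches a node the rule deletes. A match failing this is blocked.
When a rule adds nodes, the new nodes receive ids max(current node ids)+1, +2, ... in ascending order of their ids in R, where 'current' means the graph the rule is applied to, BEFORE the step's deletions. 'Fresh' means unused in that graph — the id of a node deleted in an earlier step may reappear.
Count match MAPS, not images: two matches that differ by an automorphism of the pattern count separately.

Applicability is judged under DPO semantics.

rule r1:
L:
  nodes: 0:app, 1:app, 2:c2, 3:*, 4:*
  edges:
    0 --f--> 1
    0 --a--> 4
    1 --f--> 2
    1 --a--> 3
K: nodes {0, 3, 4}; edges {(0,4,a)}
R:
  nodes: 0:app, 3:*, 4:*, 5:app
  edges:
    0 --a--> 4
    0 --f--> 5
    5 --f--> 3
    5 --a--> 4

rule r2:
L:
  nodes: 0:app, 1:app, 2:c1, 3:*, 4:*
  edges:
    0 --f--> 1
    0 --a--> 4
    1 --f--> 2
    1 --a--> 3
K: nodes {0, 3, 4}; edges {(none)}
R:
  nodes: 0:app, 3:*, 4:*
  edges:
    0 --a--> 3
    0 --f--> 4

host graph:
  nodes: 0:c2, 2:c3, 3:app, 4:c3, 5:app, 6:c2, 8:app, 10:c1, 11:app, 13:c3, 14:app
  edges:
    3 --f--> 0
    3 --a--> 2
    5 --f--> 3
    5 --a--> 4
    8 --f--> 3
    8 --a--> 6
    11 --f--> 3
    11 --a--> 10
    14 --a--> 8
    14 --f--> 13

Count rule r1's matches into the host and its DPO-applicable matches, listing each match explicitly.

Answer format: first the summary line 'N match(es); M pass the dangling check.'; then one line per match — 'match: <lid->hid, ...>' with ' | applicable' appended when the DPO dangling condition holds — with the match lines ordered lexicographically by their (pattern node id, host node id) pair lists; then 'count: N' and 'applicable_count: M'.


3 match(es); 0 pass the dangling check.
match: 0->5, 1->3, 2->0, 3->2, 4->4
match: 0->8, 1->3, 2->0, 3->2, 4->6
match: 0->11, 1->3, 2->0, 3->2, 4->10
count: 3
applicable_count: 0


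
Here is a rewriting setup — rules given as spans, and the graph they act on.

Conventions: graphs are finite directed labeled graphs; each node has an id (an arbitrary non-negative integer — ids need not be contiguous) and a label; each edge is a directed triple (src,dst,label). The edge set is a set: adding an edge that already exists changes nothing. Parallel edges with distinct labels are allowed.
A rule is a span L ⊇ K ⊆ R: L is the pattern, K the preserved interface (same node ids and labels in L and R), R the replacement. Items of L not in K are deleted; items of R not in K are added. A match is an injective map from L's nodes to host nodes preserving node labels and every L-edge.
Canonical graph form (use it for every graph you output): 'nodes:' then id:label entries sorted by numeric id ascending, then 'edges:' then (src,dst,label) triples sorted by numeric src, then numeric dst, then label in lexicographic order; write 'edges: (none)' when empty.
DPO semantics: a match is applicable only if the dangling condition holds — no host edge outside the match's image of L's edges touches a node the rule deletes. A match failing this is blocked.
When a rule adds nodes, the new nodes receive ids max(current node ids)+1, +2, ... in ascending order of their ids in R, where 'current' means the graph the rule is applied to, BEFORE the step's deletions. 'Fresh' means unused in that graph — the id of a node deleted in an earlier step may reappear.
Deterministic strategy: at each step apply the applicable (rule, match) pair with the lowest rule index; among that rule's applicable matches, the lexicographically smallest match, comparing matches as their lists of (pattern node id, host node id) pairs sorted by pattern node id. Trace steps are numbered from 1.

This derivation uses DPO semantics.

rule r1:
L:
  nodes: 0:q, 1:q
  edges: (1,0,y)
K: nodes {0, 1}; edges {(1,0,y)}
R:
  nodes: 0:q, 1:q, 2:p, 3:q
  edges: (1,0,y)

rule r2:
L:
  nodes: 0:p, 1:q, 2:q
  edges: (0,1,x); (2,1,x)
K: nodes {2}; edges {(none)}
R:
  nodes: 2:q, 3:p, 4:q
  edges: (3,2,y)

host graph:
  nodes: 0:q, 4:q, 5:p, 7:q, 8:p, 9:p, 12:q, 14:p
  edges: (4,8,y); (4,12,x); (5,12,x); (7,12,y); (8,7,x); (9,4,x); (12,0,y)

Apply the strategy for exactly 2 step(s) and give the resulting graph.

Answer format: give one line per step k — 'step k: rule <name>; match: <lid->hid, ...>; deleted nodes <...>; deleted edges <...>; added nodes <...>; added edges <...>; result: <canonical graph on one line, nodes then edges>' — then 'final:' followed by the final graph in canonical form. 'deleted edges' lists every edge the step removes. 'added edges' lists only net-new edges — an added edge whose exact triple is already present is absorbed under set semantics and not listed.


step 1: rule r1; match: 0->0, 1->12; deleted nodes (none); deleted edges (none); added nodes 15, 16; added edges (none); result: nodes: 0:q, 4:q, 5:p, 7:q, 8:p, 9:p, 12:q, 14:p, 15:p, 16:q edges: (4,8,y); (4,12,x); (5,12,x); (7,12,y); (8,7,x); (9,4,x); (12,0,y)
step 2: rule r1; match: 0->0, 1->12; deleted nodes (none); deleted edges (none); added nodes 17, 18; added edges (none); result: nodes: 0:q, 4:q, 5:p, 7:q, 8:p, 9:p, 12:q, 14:p, 15:p, 16:q, 17:p, 18:q edges: (4,8,y); (4,12,x); (5,12,x); (7,12,y); (8,7,x); (9,4,x); (12,0,y)
final:
nodes: 0:q, 4:q, 5:p, 7:q, 8:p, 9:p, 12:q, 14:p, 15:p, 16:q, 17:p, 18:q
edges: (4,8,y); (4,12,x); (5,12,x); (7,12,y); (8,7,x); (9,4,x); (12,0,y)


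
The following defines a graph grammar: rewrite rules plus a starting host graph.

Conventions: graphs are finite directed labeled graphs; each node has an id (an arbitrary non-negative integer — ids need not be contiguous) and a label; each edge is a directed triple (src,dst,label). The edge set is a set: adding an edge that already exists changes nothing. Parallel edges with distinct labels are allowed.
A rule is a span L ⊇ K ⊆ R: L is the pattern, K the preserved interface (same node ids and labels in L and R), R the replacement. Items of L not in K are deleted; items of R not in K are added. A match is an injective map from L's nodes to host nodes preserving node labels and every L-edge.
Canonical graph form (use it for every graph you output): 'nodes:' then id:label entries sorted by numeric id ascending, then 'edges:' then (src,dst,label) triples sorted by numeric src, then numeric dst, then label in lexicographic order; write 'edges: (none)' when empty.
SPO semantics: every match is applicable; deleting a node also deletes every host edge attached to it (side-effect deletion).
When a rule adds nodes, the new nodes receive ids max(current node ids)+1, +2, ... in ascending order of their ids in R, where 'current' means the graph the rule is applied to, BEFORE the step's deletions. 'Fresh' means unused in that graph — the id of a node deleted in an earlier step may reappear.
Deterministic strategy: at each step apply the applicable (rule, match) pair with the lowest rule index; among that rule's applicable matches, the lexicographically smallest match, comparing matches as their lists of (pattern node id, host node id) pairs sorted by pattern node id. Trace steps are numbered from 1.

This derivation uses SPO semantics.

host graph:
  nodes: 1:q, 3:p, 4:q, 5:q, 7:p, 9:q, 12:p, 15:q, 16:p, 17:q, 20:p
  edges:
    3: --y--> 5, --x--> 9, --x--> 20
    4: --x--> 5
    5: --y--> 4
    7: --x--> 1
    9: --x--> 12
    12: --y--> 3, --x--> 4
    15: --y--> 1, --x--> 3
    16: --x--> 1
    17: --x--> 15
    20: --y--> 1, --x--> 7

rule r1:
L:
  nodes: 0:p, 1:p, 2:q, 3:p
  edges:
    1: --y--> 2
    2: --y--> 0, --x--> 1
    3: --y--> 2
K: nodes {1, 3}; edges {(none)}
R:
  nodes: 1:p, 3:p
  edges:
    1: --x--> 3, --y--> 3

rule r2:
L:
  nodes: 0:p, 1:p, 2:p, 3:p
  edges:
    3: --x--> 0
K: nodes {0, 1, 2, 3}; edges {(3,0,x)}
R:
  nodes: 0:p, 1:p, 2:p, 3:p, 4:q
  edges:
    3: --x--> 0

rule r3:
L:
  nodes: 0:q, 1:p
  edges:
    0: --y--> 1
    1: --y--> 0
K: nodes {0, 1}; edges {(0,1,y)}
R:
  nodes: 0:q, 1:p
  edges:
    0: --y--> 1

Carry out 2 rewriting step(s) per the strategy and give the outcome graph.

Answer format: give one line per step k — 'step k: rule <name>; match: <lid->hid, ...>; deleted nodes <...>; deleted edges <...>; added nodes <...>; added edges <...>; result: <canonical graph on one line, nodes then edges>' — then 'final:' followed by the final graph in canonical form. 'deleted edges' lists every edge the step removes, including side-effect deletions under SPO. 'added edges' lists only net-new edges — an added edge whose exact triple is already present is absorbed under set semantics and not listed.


step 1: rule r2; match: 0->7, 1->3, 2->12, 3->20; deleted nodes (none); deleted edges (none); added nodes 21; added edges (none); result: nodes: 1:q, 3:p, 4:q, 5:q, 7:p, 9:q, 12:p, 15:q, 16:p, 17:q, 20:p, 21:q edges: (3,5,y); (3,9,x); (3,20,x); (4,5,x); (5,4,y); (7,1,x); (9,12,x); (12,3,y); (12,4,x); (15,1,y); (15,3,x); (16,1,x); (17,15,x); (20,1,y); (20,7,x)
step 2: rule r2; match: 0->7, 1->3, 2->12, 3->20; deleted nodes (none); deleted edges (none); added nodes 22; added edges (none); result: nodes: 1:q, 3:p, 4:q, 5:q, 7:p, 9:q, 12:p, 15:q, 16:p, 17:q, 20:p, 21:q, 22:q edges: (3,5,y); (3,9,x); (3,20,x); (4,5,x); (5,4,y); (7,1,x); (9,12,x); (12,3,y); (12,4,x); (15,1,y); (15,3,x); (16,1,x); (17,15,x); (20,1,y); (20,7,x)
final:
nodes: 1:q, 3:p, 4:q, 5:q, 7:p, 9:q, 12:p, 15:q, 16:p, 17:q, 20:p, 21:q, 22:q
edges: (3,5,y); (3,9,x); (3,20,x); (4,5,x); (5,4,y); (7,1,x); (9,12,x); (12,3,y); (12,4,x); (15,1,y); (15,3,x); (16,1,x); (17,15,x); (20,1,y); (20,7,x)


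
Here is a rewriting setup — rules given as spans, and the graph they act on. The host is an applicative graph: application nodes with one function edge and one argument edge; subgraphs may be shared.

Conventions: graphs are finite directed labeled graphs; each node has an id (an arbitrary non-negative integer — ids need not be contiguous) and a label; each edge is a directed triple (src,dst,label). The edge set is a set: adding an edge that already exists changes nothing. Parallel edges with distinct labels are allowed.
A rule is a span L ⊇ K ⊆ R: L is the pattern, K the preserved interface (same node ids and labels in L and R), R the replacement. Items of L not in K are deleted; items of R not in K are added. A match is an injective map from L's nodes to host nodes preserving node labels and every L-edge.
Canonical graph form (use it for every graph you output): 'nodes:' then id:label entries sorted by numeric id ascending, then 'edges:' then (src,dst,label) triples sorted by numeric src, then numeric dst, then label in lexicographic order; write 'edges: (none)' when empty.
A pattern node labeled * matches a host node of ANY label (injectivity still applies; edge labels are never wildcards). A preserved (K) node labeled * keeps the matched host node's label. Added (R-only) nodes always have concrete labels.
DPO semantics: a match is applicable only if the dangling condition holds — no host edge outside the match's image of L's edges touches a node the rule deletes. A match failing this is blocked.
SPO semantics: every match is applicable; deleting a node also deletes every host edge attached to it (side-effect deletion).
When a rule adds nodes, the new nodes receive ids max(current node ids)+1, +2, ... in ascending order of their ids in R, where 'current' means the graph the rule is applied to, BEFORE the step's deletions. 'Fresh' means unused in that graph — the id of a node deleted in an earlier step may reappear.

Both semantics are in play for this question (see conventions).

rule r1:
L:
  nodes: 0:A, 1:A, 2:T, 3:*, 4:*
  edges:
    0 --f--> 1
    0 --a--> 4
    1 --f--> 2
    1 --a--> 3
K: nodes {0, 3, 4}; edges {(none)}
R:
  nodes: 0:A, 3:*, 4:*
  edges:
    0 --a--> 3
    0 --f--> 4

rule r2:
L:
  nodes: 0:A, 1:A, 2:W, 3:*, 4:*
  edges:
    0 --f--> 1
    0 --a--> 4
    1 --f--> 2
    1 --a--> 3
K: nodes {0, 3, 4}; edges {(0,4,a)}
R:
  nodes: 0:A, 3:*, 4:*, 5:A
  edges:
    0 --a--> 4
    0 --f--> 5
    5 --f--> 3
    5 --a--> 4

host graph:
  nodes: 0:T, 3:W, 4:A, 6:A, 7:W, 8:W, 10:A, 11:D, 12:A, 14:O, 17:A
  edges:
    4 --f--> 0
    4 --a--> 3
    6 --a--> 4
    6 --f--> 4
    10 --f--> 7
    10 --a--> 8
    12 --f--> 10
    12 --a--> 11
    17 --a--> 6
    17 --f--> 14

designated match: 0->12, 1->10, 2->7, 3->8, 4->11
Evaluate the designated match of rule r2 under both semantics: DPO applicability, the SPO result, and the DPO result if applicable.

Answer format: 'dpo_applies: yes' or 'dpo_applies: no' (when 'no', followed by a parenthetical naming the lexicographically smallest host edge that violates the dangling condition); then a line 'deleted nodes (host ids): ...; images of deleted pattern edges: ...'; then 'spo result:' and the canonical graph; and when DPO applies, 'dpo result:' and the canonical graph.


dpo_applies: yes
deleted nodes (host ids): 7, 10; images of deleted pattern edges: (10,7,f); (10,8,a); (12,10,f)
spo result:
nodes: 0:T, 3:W, 4:A, 6:A, 8:W, 11:D, 12:A, 14:O, 17:A, 18:A
edges: (4,0,f); (4,3,a); (6,4,a); (6,4,f); (12,11,a); (12,18,f); (17,6,a); (17,14,f); (18,8,f); (18,11,a)
dpo result:
nodes: 0:T, 3:W, 4:A, 6:A, 8:W, 11:D, 12:A, 14:O, 17:A, 18:A
edges: (4,0,f); (4,3,a); (6,4,a); (6,4,f); (12,11,a); (12,18,f); (17,6,a); (17,14,f); (18,8,f); (18,11,a)


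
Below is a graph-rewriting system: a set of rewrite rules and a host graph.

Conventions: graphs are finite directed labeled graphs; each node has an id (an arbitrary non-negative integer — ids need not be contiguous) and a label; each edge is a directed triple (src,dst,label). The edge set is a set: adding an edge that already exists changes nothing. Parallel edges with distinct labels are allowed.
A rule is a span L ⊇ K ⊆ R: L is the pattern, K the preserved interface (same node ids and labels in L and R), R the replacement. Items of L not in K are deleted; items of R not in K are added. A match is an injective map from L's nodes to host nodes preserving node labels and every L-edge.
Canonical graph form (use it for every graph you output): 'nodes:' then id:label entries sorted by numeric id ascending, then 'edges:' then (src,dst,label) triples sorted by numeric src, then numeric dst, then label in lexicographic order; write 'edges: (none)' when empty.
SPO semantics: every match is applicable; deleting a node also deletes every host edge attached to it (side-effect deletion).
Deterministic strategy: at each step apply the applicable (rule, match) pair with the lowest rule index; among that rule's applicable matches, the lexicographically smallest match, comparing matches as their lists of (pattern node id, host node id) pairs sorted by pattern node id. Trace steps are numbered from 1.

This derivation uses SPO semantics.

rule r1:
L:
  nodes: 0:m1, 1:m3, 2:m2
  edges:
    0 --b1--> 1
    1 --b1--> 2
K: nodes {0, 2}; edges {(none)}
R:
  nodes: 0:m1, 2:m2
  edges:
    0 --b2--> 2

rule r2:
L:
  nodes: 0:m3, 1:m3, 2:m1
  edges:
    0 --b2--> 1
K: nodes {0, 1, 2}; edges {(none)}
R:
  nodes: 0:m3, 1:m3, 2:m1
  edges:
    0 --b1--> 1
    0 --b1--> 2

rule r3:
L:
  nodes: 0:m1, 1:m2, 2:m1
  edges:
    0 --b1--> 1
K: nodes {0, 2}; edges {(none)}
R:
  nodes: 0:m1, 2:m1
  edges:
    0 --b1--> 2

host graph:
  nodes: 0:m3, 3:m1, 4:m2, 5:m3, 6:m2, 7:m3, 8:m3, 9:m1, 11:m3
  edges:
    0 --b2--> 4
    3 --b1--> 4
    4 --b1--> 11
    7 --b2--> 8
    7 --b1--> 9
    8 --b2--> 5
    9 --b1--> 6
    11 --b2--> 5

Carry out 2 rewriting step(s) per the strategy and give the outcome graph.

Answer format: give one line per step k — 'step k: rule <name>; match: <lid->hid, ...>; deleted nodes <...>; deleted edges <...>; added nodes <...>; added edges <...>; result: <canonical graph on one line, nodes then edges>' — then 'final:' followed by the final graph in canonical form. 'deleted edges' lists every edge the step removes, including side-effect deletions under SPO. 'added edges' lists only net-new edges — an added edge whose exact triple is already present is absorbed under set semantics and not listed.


step 1: rule r2; match: 0->7, 1->8, 2->3; deleted nodes (none); deleted edges (7,8,b2); added nodes (none); added edges (7,3,b1); (7,8,b1); result: nodes: 0:m3, 3:m1, 4:m2, 5:m3, 6:m2, 7:m3, 8:m3, 9:m1, 11:m3 edges: (0,4,b2); (3,4,b1); (4,11,b1); (7,3,b1); (7,8,b1); (7,9,b1); (8,5,b2); (9,6,b1); (11,5,b2)
step 2: rule r2; match: 0->8, 1->5, 2->3; deleted nodes (none); deleted edges (8,5,b2); added nodes (none); added edges (8,3,b1); (8,5,b1); result: nodes: 0:m3, 3:m1, 4:m2, 5:m3, 6:m2, 7:m3, 8:m3, 9:m1, 11:m3 edges: (0,4,b2); (3,4,b1); (4,11,b1); (7,3,b1); (7,8,b1); (7,9,b1); (8,3,b1); (8,5,b1); (9,6,b1); (11,5,b2)
final:
nodes: 0:m3, 3:m1, 4:m2, 5:m3, 6:m2, 7:m3, 8:m3, 9:m1, 11:m3
edges: (0,4,b2); (3,4,b1); (4,11,b1); (7,3,b1); (7,8,b1); (7,9,b1); (8,3,b1); (8,5,b1); (9,6,b1); (11,5,b2)


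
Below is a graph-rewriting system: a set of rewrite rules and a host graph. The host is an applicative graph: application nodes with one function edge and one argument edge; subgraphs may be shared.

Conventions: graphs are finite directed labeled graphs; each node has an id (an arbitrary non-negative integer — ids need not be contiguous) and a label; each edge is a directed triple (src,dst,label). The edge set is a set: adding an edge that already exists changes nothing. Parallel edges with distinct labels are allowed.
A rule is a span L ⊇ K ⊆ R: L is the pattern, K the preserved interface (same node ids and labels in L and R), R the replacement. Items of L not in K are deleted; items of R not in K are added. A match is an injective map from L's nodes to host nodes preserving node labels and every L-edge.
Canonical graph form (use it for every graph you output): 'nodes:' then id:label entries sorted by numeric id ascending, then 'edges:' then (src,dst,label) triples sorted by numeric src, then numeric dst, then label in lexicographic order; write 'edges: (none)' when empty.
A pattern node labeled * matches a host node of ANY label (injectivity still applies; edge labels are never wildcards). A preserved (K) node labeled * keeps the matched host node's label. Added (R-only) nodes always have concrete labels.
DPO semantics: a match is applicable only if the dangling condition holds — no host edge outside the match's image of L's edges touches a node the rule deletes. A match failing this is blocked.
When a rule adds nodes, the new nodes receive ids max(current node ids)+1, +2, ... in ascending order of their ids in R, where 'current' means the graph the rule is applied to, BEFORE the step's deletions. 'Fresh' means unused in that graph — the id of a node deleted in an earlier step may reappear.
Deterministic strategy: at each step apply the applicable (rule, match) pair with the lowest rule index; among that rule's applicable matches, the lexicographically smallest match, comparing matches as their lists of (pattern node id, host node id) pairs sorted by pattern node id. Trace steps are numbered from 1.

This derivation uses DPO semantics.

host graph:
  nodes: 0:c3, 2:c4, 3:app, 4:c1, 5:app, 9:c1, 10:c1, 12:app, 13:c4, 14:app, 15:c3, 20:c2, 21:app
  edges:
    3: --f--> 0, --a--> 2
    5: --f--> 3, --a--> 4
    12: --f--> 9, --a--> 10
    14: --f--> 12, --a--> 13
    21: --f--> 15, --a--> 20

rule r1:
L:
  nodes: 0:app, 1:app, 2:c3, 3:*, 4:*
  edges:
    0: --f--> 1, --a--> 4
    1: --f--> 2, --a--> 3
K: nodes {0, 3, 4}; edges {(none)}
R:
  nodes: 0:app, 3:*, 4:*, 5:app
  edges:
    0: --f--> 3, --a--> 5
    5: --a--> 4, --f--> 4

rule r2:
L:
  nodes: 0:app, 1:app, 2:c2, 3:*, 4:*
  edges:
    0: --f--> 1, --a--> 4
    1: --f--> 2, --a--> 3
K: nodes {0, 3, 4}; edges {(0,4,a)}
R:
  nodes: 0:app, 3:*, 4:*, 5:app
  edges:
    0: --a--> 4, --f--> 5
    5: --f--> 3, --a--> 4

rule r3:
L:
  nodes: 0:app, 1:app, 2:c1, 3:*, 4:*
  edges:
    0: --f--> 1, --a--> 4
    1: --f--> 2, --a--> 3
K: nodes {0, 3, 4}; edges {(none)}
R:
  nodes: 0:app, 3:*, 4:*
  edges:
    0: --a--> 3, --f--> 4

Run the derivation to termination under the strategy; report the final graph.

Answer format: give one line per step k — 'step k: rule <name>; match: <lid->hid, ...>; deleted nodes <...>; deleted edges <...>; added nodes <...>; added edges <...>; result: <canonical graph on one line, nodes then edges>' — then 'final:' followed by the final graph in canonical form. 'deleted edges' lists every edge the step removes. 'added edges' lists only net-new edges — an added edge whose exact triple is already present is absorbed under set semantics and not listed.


step 1: rule r1; match: 0->5, 1->3, 2->0, 3->2, 4->4; deleted nodes 0, 3; deleted edges (3,0,f); (3,2,a); (5,3,f); (5,4,a); added nodes 22; added edges (5,2,f); (5,22,a); (22,4,a); (22,4,f); result: nodes: 2:c4, 4:c1, 5:app, 9:c1, 10:c1, 12:app, 13:c4, 14:app, 15:c3, 20:c2, 21:app, 22:app edges: (5,2,f); (5,22,a); (12,9,f); (12,10,a); (14,12,f); (14,13,a); (21,15,f); (21,20,a); (22,4,a); (22,4,f)
step 2: rule r3; match: 0->14, 1->12, 2->9, 3->10, 4->13; deleted nodes 9, 12; deleted edges (12,9,f); (12,10,a); (14,12,f); (14,13,a); added nodes (none); added edges (14,10,a); (14,13,f); result: nodes: 2:c4, 4:c1, 5:app, 10:c1, 13:c4, 14:app, 15:c3, 20:c2, 21:app, 22:app edges: (5,2,f); (5,22,a); (14,10,a); (14,13,f); (21,15,f); (21,20,a); (22,4,a); (22,4,f)
final:
nodes: 2:c4, 4:c1, 5:app, 10:c1, 13:c4, 14:app, 15:c3, 20:c2, 21:app, 22:app
edges: (5,2,f); (5,22,a); (14,10,a); (14,13,f); (21,15,f); (21,20,a); (22,4,a); (22,4,f)


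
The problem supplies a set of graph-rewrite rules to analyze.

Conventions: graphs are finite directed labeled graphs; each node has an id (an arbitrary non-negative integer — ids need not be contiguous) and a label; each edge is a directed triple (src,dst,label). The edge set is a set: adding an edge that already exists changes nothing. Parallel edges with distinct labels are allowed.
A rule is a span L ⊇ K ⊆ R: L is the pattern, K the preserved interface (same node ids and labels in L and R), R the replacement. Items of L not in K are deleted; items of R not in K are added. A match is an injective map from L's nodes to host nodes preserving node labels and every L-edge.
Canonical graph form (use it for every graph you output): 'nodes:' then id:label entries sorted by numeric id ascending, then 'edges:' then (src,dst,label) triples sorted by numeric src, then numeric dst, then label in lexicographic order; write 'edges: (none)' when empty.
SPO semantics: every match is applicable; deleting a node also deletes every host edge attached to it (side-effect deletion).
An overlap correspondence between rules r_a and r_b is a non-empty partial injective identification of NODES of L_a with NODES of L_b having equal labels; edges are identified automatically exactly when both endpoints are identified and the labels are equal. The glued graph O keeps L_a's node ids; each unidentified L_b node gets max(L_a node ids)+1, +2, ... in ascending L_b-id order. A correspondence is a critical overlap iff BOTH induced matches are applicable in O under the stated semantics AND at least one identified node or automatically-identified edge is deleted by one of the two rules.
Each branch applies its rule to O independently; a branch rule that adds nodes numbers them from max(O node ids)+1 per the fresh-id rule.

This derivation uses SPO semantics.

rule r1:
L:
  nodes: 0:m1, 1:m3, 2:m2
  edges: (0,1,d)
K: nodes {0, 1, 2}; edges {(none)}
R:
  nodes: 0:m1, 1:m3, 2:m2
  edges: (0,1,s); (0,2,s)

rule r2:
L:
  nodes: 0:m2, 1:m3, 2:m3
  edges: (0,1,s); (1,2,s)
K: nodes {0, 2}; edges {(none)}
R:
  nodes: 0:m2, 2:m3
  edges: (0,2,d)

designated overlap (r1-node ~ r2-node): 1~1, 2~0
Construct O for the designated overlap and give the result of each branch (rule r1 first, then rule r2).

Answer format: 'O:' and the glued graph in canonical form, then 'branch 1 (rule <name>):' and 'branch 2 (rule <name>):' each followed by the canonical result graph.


O:
nodes: 0:m1, 1:m3, 2:m2, 3:m3
edges: (0,1,d); (1,3,s); (2,1,s)
branch 1 (rule r1):
nodes: 0:m1, 1:m3, 2:m2, 3:m3
edges: (0,1,s); (0,2,s); (1,3,s); (2,1,s)
branch 2 (rule r2):
nodes: 0:m1, 2:m2, 3:m3
edges: (2,3,d)


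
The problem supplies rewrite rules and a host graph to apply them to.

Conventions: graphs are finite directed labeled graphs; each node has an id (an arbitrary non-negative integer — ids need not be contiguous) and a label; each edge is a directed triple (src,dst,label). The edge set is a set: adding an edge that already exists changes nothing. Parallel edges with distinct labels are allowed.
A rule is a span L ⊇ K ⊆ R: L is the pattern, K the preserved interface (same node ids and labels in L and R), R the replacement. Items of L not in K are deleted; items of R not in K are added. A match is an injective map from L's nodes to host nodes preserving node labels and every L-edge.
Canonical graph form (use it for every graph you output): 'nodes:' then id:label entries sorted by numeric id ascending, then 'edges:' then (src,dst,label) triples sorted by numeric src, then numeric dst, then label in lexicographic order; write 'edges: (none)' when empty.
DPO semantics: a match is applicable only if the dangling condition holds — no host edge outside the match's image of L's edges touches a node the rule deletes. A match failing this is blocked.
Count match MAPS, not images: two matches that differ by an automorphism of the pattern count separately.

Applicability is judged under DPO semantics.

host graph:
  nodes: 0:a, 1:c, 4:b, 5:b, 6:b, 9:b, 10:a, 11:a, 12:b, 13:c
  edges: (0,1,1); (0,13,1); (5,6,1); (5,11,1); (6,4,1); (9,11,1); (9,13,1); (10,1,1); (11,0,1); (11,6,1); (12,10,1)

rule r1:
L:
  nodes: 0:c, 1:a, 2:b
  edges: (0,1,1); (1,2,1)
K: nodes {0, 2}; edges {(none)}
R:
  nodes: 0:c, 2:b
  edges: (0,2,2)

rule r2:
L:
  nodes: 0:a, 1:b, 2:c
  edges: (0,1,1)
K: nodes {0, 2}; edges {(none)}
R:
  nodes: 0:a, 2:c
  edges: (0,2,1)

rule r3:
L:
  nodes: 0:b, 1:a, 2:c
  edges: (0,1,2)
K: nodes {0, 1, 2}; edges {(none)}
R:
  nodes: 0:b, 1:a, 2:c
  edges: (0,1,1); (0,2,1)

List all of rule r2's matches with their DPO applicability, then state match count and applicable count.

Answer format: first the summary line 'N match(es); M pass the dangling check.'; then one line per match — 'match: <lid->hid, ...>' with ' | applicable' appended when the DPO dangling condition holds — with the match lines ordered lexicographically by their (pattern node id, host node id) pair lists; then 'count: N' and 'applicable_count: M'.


2 match(es); 0 pass the dangling check.
match: 0->11, 1->6, 2->1
match: 0->11, 1->6, 2->13
count: 2
applicable_count: 0


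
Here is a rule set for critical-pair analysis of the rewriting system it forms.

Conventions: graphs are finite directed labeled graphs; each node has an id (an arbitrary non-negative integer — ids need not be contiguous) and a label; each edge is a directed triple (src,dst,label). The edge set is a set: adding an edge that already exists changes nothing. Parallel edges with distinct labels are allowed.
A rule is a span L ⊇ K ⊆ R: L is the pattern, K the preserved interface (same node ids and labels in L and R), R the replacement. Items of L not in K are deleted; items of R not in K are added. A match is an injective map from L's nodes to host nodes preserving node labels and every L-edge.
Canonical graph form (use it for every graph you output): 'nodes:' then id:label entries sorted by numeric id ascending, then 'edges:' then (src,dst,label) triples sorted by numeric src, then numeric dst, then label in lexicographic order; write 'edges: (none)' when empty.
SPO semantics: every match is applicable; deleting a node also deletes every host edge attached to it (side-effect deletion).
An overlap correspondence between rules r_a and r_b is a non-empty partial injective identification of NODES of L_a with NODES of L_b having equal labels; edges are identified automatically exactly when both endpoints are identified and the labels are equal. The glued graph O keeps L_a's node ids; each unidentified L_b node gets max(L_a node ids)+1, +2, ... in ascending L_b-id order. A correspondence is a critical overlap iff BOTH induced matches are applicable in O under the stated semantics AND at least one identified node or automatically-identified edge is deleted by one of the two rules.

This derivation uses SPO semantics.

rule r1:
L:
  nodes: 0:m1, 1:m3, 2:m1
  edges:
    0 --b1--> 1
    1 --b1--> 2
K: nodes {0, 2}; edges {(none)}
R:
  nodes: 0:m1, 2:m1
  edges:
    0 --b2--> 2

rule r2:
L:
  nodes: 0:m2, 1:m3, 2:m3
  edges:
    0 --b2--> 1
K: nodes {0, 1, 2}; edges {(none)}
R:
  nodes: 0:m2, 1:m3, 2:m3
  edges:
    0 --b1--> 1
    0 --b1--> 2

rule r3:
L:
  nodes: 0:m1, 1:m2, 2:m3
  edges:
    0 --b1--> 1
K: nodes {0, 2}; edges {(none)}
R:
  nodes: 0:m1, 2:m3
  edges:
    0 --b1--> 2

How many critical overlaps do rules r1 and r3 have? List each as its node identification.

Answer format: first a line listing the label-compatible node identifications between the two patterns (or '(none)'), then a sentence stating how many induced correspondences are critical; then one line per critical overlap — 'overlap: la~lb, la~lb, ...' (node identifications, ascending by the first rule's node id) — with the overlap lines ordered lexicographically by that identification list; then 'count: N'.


label-compatible node identifications between L(r1) and L(r3): 0~0, 1~2, 2~0
3 of the induced correspondences are critical overlaps of r1 and r3.
overlap: 0~0, 1~2
overlap: 1~2
overlap: 1~2, 2~0
count: 3


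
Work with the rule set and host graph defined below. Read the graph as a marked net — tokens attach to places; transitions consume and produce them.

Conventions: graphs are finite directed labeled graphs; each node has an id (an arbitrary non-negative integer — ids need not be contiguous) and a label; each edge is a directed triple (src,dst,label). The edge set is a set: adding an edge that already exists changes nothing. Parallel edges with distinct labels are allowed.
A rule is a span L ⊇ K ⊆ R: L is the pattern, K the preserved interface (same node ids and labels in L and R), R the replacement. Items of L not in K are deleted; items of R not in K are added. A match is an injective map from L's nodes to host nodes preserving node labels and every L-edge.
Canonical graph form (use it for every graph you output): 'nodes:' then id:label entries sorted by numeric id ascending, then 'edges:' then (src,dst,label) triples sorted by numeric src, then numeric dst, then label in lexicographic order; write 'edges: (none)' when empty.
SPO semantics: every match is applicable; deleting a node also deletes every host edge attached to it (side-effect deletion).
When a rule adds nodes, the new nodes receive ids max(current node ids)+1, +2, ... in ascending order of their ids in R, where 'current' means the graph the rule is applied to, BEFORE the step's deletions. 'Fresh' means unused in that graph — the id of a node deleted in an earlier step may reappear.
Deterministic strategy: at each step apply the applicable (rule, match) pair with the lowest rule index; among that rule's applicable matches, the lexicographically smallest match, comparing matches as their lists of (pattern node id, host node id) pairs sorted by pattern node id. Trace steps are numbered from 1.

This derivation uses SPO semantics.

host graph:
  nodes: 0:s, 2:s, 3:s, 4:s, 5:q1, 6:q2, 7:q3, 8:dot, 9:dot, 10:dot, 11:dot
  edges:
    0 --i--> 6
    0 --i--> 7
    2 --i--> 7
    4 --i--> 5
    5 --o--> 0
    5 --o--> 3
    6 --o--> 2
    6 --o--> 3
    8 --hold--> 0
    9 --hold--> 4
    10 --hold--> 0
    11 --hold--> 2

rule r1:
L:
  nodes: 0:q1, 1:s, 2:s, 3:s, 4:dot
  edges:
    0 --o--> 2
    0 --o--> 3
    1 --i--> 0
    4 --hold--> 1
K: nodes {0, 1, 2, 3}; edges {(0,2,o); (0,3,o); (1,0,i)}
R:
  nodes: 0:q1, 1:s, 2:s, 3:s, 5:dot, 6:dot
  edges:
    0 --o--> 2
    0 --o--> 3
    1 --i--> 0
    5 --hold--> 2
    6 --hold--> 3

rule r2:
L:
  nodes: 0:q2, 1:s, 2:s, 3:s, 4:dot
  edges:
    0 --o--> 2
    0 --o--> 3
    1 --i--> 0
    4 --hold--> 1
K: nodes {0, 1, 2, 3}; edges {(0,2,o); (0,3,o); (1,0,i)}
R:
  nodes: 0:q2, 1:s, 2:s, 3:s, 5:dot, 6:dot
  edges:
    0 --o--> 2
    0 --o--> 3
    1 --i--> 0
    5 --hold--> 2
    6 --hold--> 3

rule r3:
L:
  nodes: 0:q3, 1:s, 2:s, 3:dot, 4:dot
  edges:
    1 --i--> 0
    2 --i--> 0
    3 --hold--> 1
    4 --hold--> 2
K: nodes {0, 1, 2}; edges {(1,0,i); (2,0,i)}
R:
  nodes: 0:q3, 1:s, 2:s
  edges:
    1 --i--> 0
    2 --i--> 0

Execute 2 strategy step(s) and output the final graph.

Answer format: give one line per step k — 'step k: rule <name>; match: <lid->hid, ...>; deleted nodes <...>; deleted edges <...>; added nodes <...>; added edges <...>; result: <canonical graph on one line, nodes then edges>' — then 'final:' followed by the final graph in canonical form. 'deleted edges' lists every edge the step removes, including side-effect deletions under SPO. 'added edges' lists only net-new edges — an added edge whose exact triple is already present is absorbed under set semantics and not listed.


step 1: rule r1; match: 0->5, 1->4, 2->0, 3->3, 4->9; deleted nodes 9; deleted edges (9,4,hold); added nodes 12, 13; added edges (12,0,hold); (13,3,hold); result: nodes: 0:s, 2:s, 3:s, 4:s, 5:q1, 6:q2, 7:q3, 8:dot, 10:dot, 11:dot, 12:dot, 13:dot edges: (0,6,i); (0,7,i); (2,7,i); (4,5,i); (5,0,o); (5,3,o); (6,2,o); (6,3,o); (8,0,hold); (10,0,hold); (11,2,hold); (12,0,hold); (13,3,hold)
step 2: rule r2; match: 0->6, 1->0, 2->2, 3->3, 4->8; deleted nodes 8; deleted edges (8,0,hold); added nodes 14, 15; added edges (14,2,hold); (15,3,hold); result: nodes: 0:s, 2:s, 3:s, 4:s, 5:q1, 6:q2, 7:q3, 10:dot, 11:dot, 12:dot, 13:dot, 14:dot, 15:dot edges: (0,6,i); (0,7,i); (2,7,i); (4,5,i); (5,0,o); (5,3,o); (6,2,o); (6,3,o); (10,0,hold); (11,2,hold); (12,0,hold); (13,3,hold); (14,2,hold); (15,3,hold)
final:
nodes: 0:s, 2:s, 3:s, 4:s, 5:q1, 6:q2, 7:q3, 10:dot, 11:dot, 12:dot, 13:dot, 14:dot, 15:dot
edges: (0,6,i); (0,7,i); (2,7,i); (4,5,i); (5,0,o); (5,3,o); (6,2,o); (6,3,o); (10,0,hold); (11,2,hold); (12,0,hold); (13,3,hold); (14,2,hold); (15,3,hold)
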